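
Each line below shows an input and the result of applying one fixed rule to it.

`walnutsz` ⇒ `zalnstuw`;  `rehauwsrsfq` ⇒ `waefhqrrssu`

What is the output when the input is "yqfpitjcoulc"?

yccfijlopqtu

Looking at the pairs, the operation is to sort the characters into alphabetical order, then move the last character to the front.
Working it through for "yqfpitjcoulc": intermediate "ccfijlopqtuy", final "yccfijlopqtu".
(Check on "walnutsz": → "alnstuwz" → "zalnstuw" ✓)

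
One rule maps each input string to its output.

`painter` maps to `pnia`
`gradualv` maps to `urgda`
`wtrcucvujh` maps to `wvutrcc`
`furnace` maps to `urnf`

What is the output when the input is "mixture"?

xtmi

The pattern: delete the last 3 characters, then sort the characters into reverse alphabetical order.
"mixture" → "mixt" → "xtmi".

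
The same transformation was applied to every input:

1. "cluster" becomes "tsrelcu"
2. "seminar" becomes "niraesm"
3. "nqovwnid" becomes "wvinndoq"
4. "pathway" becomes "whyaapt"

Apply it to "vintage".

ategivn

Rule — move the first 3 characters to the end (rotate left by 3), then swap each adjacent pair of characters (1↔2, 3↔4, ...).
"vintage" → "tagevin" → "ategivn".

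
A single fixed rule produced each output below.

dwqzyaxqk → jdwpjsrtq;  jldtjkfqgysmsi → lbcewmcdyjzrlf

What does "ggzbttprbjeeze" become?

sxzzsummikucxx

In each case the input is transformed by: shift every letter 7 places backward in the alphabet (wrapping around), then move the last 2 characters to the front (rotate right by 2).
Working it through for "ggzbttprbjeeze": intermediate "zzsummikucxxsx", final "sxzzsummikucxx".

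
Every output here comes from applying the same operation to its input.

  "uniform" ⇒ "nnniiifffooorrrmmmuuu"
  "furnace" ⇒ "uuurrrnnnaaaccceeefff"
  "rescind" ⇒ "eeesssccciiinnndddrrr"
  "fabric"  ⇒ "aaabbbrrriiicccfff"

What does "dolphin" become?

ooolllppphhhiiinnnddd

Each output is the input with this applied: repeat every character 3 times, then move the first 3 characters to the end (rotate left by 3).
For "dolphin", step one produces "dddooolllppphhhiiinnn"; step two turns that into "ooolllppphhhiiinnnddd".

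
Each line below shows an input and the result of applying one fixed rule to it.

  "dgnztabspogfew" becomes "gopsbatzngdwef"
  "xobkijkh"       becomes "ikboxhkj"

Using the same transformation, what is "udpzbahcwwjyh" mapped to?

wwchabzpduhyj

In each case the input is transformed by: reverse the string, then move the first 3 characters to the end (rotate left by 3).
On "udpzbahcwwjyh": the first step gives "hyjwwchabzpdu", and the second then gives "wwchabzpduhyj".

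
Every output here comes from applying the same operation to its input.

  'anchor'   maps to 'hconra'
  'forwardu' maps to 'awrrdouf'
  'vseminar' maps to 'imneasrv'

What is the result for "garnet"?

nreatg

What's happening: swap the front and back halves of the string, then take characters alternately from the front and the back (1st, last, 2nd, 2nd-last, ...).
Working it through for "garnet": intermediate "netgar", final "nreatg".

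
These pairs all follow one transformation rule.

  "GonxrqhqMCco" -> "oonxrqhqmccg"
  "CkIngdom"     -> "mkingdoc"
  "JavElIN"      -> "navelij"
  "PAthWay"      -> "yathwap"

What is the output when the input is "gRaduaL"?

The transformation: swap the first and last characters, then convert every letter to lowercase.
"gRaduaL" → "LRaduag" → "lraduag".

lraduag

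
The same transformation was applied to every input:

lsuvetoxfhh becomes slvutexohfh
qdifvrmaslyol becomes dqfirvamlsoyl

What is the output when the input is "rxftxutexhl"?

xrtfuxethxl

Each output is the input with this applied: swap each adjacent pair of characters (1↔2, 3↔4, ...).
Applying that to "rxftxutexhl" gives "xrtfuxethxl".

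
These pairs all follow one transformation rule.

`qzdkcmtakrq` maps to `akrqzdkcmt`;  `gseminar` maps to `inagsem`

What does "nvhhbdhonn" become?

The transformation: delete the last character, then move the last 3 characters to the front (rotate right by 3).
Doing the same to "nvhhbdhonn": "honnvhhbd".

honnvhhbd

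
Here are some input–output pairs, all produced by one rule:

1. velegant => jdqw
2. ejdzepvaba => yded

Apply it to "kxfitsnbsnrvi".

Looking at the pairs, the operation is to shift every letter 3 places forward in the alphabet (wrapping around), then keep only the last 4 characters.
Starting from "kxfitsnbsnrvi": after the first operation, "nailwvqevquyl"; after the second, "quyl".

quyl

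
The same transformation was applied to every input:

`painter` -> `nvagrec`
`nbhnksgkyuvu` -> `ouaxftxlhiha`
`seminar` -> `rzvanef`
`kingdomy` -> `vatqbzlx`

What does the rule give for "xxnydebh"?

kalqrouk

The pattern: move the first character to the end, then shift every letter 13 places forward in the alphabet (wrapping around) — i.e. ROT13.
On "xxnydebh": the first step gives "xnydebhx", and the second then gives "kalqrouk".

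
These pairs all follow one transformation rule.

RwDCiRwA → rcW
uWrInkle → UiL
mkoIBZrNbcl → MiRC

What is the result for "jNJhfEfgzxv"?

JHFX

The transformation: flip the case of every letter, then keep one character in every 3, starting at position 1 (positions 1st, 4th, 7th, ...).
On "jNJhfEfgzxv": the first step gives "JnjHFeFGZXV", and the second then gives "JHFX".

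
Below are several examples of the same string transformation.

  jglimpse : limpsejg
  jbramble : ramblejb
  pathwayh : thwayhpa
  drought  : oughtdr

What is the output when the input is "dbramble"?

Rule — move the first 2 characters to the end (rotate left by 2).
"dbramble" → "rambledb".

rambledb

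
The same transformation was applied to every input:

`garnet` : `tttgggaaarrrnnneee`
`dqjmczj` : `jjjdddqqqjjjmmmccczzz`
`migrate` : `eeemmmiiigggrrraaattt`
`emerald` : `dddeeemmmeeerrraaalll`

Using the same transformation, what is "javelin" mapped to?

Looking at the pairs, the operation is to move the last character to the front, then repeat every character 3 times.
For "javelin", step one produces "njaveli"; step two turns that into "nnnjjjaaavvveeellliii".

nnnjjjaaavvveeellliii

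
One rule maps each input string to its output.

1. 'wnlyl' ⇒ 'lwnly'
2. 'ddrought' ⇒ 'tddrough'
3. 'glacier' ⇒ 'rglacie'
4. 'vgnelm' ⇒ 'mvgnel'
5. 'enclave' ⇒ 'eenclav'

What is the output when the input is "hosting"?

ghostin

Rule — move the last character to the front.
So "hosting" becomes "ghostin".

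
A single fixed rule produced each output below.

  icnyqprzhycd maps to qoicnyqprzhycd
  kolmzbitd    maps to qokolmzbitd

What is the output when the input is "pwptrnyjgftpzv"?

The rule is to prepend "qo".
So "pwptrnyjgftpzv" becomes "qopwptrnyjgftpzv".

qopwptrnyjgftpzv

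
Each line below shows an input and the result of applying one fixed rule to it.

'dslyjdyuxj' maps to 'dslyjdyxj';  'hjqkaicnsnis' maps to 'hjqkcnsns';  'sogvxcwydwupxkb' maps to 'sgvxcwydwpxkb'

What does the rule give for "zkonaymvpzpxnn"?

zknymvpzpxnn

Rule — remove every vowel.
On "zkonaymvpzpxnn" that produces "zknymvpzpxnn".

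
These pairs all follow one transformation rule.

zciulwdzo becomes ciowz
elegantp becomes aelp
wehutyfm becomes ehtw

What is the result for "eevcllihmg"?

cehlm

The rule is to sort the characters into alphabetical order, then keep every other character starting from the first (positions 1st, 3rd, 5th, ...).
For "eevcllihmg" the result is "cehlm".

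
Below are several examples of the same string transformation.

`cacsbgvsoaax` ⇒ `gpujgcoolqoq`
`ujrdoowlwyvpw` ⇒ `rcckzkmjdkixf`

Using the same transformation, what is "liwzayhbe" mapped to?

The pattern: move the first 3 characters to the end (rotate left by 3), then shift every letter 12 places backward in the alphabet (wrapping around).
On "liwzayhbe": the first step gives "zayhbeliw", and the second then gives "nomvpszwk".

nomvpszwk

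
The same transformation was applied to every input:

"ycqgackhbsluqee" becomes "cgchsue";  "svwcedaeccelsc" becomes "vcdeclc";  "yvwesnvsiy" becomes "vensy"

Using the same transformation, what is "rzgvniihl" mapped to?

zvih

In each case the input is transformed by: keep every other character starting from the second (positions 2nd, 4th, 6th, ...).
For "rzgvniihl" the result is "zvih".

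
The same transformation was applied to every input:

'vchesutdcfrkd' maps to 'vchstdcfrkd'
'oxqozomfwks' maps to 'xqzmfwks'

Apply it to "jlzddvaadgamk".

jlzddvdgmk

Each output is the input with this applied: remove every vowel.
Applying that to "jlzddvaadgamk" gives "jlzddvdgmk".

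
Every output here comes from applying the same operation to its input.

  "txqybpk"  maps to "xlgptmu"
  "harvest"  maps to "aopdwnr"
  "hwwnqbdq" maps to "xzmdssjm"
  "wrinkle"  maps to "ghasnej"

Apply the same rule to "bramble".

The pattern: shift every letter 4 places backward in the alphabet (wrapping around), then move the last 3 characters to the front (rotate right by 3).
On "bramble" that produces "xhaxnwi".

xhaxnwi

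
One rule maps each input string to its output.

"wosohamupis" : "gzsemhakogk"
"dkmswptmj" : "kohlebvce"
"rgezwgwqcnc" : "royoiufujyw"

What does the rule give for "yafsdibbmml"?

In each case the input is transformed by: shift every letter 8 places backward in the alphabet (wrapping around), then move the first 3 characters to the end (rotate left by 3).
Starting from "yafsdibbmml": after the first operation, "qsxkvatteed"; after the second, "kvatteedqsx".

kvatteedqsx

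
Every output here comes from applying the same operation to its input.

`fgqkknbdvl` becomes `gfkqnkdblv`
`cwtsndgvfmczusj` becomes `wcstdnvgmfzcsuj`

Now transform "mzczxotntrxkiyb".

zmzcoxntrtkxyib

Rule — swap each adjacent pair of characters (1↔2, 3↔4, ...).
So "mzczxotntrxkiyb" becomes "zmzcoxntrtkxyib".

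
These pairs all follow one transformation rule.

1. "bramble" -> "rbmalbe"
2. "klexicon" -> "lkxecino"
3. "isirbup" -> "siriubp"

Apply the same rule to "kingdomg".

Looking at the pairs, the operation is to swap each adjacent pair of characters (1↔2, 3↔4, ...).
Applying that to "kingdomg" gives "ikgnodgm".

ikgnodgm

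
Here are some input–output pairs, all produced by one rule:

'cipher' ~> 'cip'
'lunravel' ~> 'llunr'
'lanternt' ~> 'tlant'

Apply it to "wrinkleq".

qwrin

In each case the input is transformed by: swap the front and back halves of the string, then delete the first 3 characters.
Working it through for "wrinkleq": intermediate "kleqwrin", final "qwrin".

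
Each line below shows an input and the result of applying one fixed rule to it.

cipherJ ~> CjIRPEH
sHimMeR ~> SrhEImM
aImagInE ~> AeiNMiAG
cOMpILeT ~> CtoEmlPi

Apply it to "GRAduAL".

glraaUD

The pattern: take characters alternately from the front and the back (1st, last, 2nd, 2nd-last, ...), then flip the case of every letter.
On "GRAduAL": the first step gives "GLRAAud", and the second then gives "glraaUD".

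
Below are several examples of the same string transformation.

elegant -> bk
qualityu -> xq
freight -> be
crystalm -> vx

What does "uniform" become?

Each output is the input with this applied: shift every letter 3 places backward in the alphabet (wrapping around), then keep one character in every 3, starting at position 3 (positions 3rd, 6th, 9th, ...).
For "uniform", step one produces "rkfcloj"; step two turns that into "fo".

fo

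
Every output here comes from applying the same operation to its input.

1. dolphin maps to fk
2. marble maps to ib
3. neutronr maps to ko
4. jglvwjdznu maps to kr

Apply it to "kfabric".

Each output is the input with this applied: shift every letter 3 places backward in the alphabet (wrapping around), then keep only the last 2 characters.
For "kfabric" the result is "fz".
(Check on "marble": → "jxoyib" → "ib" ✓)

fz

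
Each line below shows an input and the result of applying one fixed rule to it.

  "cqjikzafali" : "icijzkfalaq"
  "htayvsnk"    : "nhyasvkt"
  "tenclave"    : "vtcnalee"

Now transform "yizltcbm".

bylzctmi

Rule — swap each adjacent pair of characters (1↔2, 3↔4, ...), then swap the first and last characters.
Starting from "yizltcbm": after the first operation, "iylzctmb"; after the second, "bylzctmi".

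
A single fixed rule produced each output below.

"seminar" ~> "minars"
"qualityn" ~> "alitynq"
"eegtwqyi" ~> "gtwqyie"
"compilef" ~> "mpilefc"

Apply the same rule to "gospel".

spelg

Rule — move the first 2 characters to the end (rotate left by 2), then delete the last character.
For "gospel", step one produces "spelgo"; step two turns that into "spelg".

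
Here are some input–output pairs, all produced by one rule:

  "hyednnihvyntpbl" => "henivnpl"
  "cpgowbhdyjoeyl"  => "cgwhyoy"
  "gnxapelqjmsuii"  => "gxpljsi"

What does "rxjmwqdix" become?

Each output is the input with this applied: keep every other character starting from the first (positions 1st, 3rd, 5th, ...).
"rxjmwqdix" → "rjwdx".

rjwdx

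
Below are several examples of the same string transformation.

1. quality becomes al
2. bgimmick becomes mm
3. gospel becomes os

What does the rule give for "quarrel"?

Rule — move the last 3 characters to the front (rotate right by 3), then keep only the last 2 characters.
Starting from "quarrel": after the first operation, "relquar"; after the second, "ar".

ar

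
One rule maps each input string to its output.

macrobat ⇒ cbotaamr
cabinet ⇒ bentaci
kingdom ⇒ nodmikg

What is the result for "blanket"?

The transformation: swap each adjacent pair of characters (1↔2, 3↔4, ...), then move the first 3 characters to the end (rotate left by 3).
Applying both steps to "blanket": "lbnaekt", then "aektlbn".
(Check on "kingdom": → "ikgnodm" → "nodmikg" ✓)

aektlbn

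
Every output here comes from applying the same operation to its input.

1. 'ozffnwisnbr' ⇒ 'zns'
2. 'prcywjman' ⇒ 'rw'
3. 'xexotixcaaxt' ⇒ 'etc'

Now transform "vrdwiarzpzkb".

riz

Looking at the pairs, the operation is to delete the last 2 characters, then keep one character in every 3, starting at position 2 (positions 2nd, 5th, 8th, ...).
Doing the same to "vrdwiarzpzkb": "riz".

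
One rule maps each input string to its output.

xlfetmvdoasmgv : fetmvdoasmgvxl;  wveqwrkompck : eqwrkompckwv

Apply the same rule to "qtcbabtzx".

The pattern: move the first 2 characters to the end (rotate left by 2).
On "qtcbabtzx" that produces "cbabtzxqt".

cbabtzxqt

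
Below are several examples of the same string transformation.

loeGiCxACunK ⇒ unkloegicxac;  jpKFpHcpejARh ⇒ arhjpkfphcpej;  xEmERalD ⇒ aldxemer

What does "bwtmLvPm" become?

The transformation: move the last 3 characters to the front (rotate right by 3), then convert every letter to lowercase.
Applying both steps to "bwtmLvPm": "vPmbwtmL", then "vpmbwtml".

vpmbwtml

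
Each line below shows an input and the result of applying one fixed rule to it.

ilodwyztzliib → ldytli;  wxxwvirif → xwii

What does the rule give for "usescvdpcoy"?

What's happening: keep every other character starting from the second (positions 2nd, 4th, 6th, ...).
Doing the same to "usescvdpcoy": "ssvpo".

ssvpo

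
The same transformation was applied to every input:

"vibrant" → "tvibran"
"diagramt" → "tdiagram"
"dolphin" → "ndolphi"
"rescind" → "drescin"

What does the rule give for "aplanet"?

taplane

The transformation: move the last character to the front.
Applying that to "aplanet" gives "taplane".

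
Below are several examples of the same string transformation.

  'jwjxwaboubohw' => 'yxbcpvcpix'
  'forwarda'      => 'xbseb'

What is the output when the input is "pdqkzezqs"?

The transformation: delete the first 3 characters, then shift every letter 1 place forward in the alphabet (wrapping around).
"pdqkzezqs" → "kzezqs" → "lafart".
(Check on "jwjxwaboubohw": → "xwaboubohw" → "yxbcpvcpix" ✓)

lafart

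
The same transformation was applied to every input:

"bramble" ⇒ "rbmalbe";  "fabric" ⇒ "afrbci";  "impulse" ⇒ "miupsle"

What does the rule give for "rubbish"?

Rule — swap each adjacent pair of characters (1↔2, 3↔4, ...).
Doing the same to "rubbish": "urbbsih".

urbbsih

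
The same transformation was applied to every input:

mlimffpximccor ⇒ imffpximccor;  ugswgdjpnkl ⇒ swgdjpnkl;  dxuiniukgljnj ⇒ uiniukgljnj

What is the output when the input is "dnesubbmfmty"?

Each output is the input with this applied: delete the first 2 characters.
Applying that to "dnesubbmfmty" gives "esubbmfmty".

esubbmfmty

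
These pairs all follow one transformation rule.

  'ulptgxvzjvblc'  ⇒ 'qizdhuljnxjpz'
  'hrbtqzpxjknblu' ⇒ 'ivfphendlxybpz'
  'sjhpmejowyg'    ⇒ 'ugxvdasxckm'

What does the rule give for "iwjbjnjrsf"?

Rule — shift every letter 12 places backward in the alphabet (wrapping around), then move the last character to the front.
Working it through for "iwjbjnjrsf": intermediate "wkxpxbxfgt", final "twkxpxbxfg".

twkxpxbxfg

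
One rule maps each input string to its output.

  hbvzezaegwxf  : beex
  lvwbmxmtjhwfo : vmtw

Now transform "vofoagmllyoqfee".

oaloe

In each case the input is transformed by: keep one character in every 3, starting at position 2 (positions 2nd, 5th, 8th, ...).
Applying that to "vofoagmllyoqfee" gives "oaloe".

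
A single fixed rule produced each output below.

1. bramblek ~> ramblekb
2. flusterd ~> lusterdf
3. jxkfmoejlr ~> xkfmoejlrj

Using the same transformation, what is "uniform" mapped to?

niformu

What's happening: move the first character to the end.
For "uniform" the result is "niformu".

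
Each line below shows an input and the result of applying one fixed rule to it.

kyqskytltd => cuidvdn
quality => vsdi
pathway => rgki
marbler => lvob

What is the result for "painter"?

xdob

Rule — delete the first 3 characters, then shift every letter 10 places forward in the alphabet (wrapping around).
Starting from "painter": after the first operation, "nter"; after the second, "xdob".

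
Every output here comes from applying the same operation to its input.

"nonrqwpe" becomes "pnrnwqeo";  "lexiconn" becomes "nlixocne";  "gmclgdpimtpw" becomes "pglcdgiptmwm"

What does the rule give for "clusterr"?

rcsuetrl

In each case the input is transformed by: swap each adjacent pair of characters (1↔2, 3↔4, ...), then swap the first and last characters.
Working it through for "clusterr": intermediate "lcsuetrr", final "rcsuetrl".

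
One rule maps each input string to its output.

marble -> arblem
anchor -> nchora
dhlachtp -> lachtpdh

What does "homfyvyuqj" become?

The pattern: move the last 2 characters to the front (rotate right by 2), then swap the front and back halves of the string.
On "homfyvyuqj": the first step gives "qjhomfyvyu", and the second then gives "fyvyuqjhom".

fyvyuqjhom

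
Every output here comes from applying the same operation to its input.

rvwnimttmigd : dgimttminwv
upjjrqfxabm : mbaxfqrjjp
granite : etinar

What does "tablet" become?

Rule — reverse the string, then delete the last character.
On "tablet": the first step gives "telbat", and the second then gives "telba".

telba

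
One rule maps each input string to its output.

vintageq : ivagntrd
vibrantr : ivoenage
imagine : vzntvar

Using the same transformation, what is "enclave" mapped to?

The transformation: shift every letter 13 places forward in the alphabet (wrapping around) — i.e. ROT13.
Doing the same to "enclave": "rapynir".

rapynir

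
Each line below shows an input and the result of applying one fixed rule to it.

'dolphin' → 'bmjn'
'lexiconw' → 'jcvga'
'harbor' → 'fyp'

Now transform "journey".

hmsp

The pattern: shift every letter 2 places backward in the alphabet (wrapping around), then delete the last 3 characters.
On "journey": the first step gives "hmsplcw", and the second then gives "hmsp".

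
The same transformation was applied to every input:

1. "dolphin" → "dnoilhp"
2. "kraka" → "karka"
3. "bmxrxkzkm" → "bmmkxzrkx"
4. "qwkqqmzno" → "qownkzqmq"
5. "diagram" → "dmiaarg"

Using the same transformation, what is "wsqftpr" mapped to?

The pattern: take characters alternately from the front and the back (1st, last, 2nd, 2nd-last, ...).
On "wsqftpr" that produces "wrspqtf".

wrspqtf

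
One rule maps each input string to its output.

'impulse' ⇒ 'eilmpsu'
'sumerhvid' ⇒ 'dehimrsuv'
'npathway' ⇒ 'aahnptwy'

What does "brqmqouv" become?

The transformation: sort the characters into alphabetical order.
So "brqmqouv" becomes "bmoqqruv".

bmoqqruv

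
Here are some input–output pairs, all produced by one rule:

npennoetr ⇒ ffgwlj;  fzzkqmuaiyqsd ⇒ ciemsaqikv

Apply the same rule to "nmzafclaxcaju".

sxudspusbm

In each case the input is transformed by: shift every letter 8 places backward in the alphabet (wrapping around), then delete the first 3 characters.
On "nmzafclaxcaju": the first step gives "fersxudspusbm", and the second then gives "sxudspusbm".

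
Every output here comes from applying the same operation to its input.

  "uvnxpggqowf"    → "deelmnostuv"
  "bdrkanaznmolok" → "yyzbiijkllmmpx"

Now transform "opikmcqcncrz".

The rule is to sort the characters into alphabetical order, then shift every letter 2 places backward in the alphabet (wrapping around).
Applying that to "opikmcqcncrz" gives "aaagiklmnopx".

aaagiklmnopx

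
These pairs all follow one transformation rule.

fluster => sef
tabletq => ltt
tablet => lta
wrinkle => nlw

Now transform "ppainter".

In each case the input is transformed by: move the first 2 characters to the end (rotate left by 2), then keep every other character starting from the second (positions 2nd, 4th, 6th, ...).
Starting from "ppainter": after the first operation, "ainterpp"; after the second, "itrp".

itrp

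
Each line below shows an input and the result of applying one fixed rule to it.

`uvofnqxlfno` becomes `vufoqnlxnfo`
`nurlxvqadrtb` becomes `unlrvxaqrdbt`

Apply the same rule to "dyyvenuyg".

ydvyneyug

Looking at the pairs, the operation is to swap each adjacent pair of characters (1↔2, 3↔4, ...).
Applying that to "dyyvenuyg" gives "ydvyneyug".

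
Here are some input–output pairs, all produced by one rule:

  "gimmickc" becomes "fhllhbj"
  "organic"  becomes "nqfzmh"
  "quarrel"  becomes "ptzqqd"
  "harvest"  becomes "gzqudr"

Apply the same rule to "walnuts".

The transformation: shift every letter 1 place backward in the alphabet (wrapping around), then delete the last character.
So "walnuts" becomes "vzkmts".

vzkmts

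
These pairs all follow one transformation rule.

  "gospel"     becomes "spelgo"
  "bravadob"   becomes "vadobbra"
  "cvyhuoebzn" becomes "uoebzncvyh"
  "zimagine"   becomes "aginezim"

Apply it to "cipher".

pherci

Rule — move the last character to the front, then swap the front and back halves of the string.
Applying both steps to "cipher": "rciphe", then "pherci".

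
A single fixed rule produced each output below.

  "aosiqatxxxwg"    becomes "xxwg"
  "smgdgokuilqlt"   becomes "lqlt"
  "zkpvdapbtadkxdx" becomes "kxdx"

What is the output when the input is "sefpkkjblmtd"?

lmtd

The rule is to keep only the last 4 characters.
So "sefpkkjblmtd" becomes "lmtd".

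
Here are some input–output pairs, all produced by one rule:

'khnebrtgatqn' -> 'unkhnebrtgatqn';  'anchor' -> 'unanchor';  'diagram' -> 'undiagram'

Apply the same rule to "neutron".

The transformation: prepend "un".
"neutron" → "unneutron".

unneutron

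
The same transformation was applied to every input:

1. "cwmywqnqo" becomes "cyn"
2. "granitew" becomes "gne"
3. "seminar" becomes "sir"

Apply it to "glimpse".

Each output is the input with this applied: keep one character in every 3, starting at position 1 (positions 1st, 4th, 7th, ...).
Doing the same to "glimpse": "gme".

gme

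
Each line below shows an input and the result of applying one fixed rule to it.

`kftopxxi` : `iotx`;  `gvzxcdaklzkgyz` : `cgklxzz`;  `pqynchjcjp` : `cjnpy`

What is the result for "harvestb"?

bhsv

The rule is to sort the characters into alphabetical order, then keep every other character starting from the second (positions 2nd, 4th, 6th, ...).
For "harvestb", step one produces "abehrstv"; step two turns that into "bhsv".
(Check on "gvzxcdaklzkgyz": → "acdggkklvxyzzz" → "cgklxzz" ✓)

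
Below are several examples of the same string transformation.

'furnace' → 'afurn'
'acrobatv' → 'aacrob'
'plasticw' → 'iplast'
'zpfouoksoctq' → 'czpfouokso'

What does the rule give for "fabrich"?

ifabr

Each output is the input with this applied: delete the last 2 characters, then move the last character to the front.
For "fabrich", step one produces "fabri"; step two turns that into "ifabr".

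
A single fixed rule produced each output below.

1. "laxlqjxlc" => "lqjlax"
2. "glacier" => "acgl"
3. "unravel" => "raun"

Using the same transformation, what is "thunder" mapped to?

Rule — delete the last 3 characters, then swap the front and back halves of the string.
For "thunder", step one produces "thun"; step two turns that into "unth".

unth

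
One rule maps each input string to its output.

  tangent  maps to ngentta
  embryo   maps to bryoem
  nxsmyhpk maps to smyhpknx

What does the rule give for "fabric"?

The pattern: move the first 2 characters to the end (rotate left by 2).
For "fabric" the result is "bricfa".

bricfa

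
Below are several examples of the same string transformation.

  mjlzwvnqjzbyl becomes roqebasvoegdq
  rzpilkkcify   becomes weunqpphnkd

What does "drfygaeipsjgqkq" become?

iwkdlfjnuxolvpv

What's happening: shift every letter 5 places forward in the alphabet (wrapping around).
On "drfygaeipsjgqkq" that produces "iwkdlfjnuxolvpv".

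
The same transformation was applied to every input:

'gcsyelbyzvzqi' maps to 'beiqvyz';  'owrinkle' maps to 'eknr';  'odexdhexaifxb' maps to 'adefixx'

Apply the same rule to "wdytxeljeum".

deltwy

Each output is the input with this applied: sort the characters into alphabetical order, then keep every other character starting from the first (positions 1st, 3rd, 5th, ...).
Doing the same to "wdytxeljeum": "deltwy".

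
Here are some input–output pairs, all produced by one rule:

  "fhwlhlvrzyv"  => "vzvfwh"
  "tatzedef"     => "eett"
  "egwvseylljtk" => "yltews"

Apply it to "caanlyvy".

The pattern: keep every other character starting from the first (positions 1st, 3rd, 5th, ...), then swap the front and back halves of the string.
Starting from "caanlyvy": after the first operation, "calv"; after the second, "lvca".

lvca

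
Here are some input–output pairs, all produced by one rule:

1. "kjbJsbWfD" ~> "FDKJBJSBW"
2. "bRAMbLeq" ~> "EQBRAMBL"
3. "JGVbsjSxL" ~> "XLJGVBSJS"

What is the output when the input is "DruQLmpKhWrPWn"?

WNDRUQLMPKHWRP

Looking at the pairs, the operation is to move the last 2 characters to the front (rotate right by 2), then convert every letter to uppercase.
Applying both steps to "DruQLmpKhWrPWn": "WnDruQLmpKhWrP", then "WNDRUQLMPKHWRP".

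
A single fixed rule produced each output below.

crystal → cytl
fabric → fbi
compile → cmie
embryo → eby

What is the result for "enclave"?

In each case the input is transformed by: keep every other character starting from the first (positions 1st, 3rd, 5th, ...).
Applying that to "enclave" gives "ecae".

ecae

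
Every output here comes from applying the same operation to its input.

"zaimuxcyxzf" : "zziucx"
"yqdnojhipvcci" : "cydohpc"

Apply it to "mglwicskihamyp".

ymlisia

The pattern: move the last 2 characters to the front (rotate right by 2), then keep every other character starting from the first (positions 1st, 3rd, 5th, ...).
On "mglwicskihamyp": the first step gives "ypmglwicskiham", and the second then gives "ymlisia".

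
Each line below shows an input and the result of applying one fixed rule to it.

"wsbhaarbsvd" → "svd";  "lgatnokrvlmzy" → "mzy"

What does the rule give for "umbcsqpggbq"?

gbq

What's happening: keep only the last 3 characters.
On "umbcsqpggbq" that produces "gbq".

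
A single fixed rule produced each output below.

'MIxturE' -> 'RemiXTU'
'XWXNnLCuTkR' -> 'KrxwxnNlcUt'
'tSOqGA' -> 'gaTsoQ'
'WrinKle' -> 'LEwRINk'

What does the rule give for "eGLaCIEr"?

The rule is to move the last 2 characters to the front (rotate right by 2), then flip the case of every letter.
For "eGLaCIEr" the result is "eREglAci".
(Check on "tSOqGA": → "GAtSOq" → "gaTsoQ" ✓)

eREglAci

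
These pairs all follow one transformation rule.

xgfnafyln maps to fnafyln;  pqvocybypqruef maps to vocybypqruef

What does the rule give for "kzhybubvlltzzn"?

hybubvlltzzn

In each case the input is transformed by: delete the first 2 characters.
Applying that to "kzhybubvlltzzn" gives "hybubvlltzzn".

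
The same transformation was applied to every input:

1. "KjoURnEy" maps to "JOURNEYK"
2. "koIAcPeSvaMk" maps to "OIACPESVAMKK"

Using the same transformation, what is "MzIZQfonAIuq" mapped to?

ZIZQFONAIUQM

Each output is the input with this applied: move the first character to the end, then convert every letter to uppercase.
"MzIZQfonAIuq" → "zIZQfonAIuqM" → "ZIZQFONAIUQM".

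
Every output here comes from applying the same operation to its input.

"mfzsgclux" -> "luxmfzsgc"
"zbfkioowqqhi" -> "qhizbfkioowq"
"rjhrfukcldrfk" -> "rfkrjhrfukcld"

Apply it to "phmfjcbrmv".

rmvphmfjcb

The transformation: move the last 3 characters to the front (rotate right by 3).
Applying that to "phmfjcbrmv" gives "rmvphmfjcb".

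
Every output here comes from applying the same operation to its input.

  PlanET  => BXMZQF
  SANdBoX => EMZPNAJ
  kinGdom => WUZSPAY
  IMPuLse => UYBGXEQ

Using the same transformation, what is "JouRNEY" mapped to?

VAGDZQK

In each case the input is transformed by: shift every letter 12 places forward in the alphabet (wrapping around), then convert every letter to uppercase.
For "JouRNEY", step one produces "VagDZQK"; step two turns that into "VAGDZQK".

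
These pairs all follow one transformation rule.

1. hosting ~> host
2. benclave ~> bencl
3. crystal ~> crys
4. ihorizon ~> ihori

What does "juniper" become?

Looking at the pairs, the operation is to delete the last 3 characters.
Applying that to "juniper" gives "juni".

juni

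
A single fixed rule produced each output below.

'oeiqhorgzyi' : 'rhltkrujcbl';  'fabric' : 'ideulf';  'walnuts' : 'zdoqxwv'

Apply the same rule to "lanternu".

In each case the input is transformed by: shift every letter 3 places forward in the alphabet (wrapping around).
"lanternu" → "odqwhuqx".

odqwhuqx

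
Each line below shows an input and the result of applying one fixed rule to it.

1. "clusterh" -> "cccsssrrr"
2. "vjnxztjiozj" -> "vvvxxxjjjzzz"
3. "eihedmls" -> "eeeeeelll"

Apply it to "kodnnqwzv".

kkknnnwww

Rule — keep one character in every 3, starting at position 1 (positions 1st, 4th, 7th, ...), then repeat every character 3 times.
Working it through for "kodnnqwzv": intermediate "knw", final "kkknnnwww".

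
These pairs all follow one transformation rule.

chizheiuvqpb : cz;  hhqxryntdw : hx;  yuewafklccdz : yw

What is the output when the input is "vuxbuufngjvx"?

vb

The rule is to keep one character in every 3, starting at position 1 (positions 1st, 4th, 7th, ...), then delete the last 2 characters.
"vuxbuufngjvx" → "vbfj" → "vb".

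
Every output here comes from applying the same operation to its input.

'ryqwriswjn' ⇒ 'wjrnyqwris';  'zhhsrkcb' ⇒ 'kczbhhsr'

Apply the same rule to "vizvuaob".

aovbizvu

The rule is to swap the first and last characters, then move the last 3 characters to the front (rotate right by 3).
For "vizvuaob", step one produces "bizvuaov"; step two turns that into "aovbizvu".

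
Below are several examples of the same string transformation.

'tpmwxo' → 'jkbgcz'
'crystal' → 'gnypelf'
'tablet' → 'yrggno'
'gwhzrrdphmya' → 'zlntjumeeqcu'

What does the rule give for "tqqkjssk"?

What's happening: move the last 3 characters to the front (rotate right by 3), then shift every letter 13 places forward in the alphabet (wrapping around) — i.e. ROT13.
For "tqqkjssk", step one produces "ssktqqkj"; step two turns that into "ffxgddxw".
(Check on "crystal": → "talcrys" → "gnypelf" ✓)

ffxgddxw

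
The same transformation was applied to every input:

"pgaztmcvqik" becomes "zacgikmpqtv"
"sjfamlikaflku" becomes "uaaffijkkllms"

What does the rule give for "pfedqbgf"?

qbdeffgp

The rule is to sort the characters into alphabetical order, then move the last character to the front.
On "pfedqbgf": the first step gives "bdeffgpq", and the second then gives "qbdeffgp".
(Check on "pgaztmcvqik": → "acgikmpqtvz" → "zacgikmpqtv" ✓)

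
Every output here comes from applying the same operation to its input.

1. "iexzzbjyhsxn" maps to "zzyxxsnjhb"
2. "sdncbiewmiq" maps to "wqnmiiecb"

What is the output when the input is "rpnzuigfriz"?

Each output is the input with this applied: delete the first 2 characters, then sort the characters into reverse alphabetical order.
For "rpnzuigfriz", step one produces "nzuigfriz"; step two turns that into "zzurniigf".
(Check on "iexzzbjyhsxn": → "xzzbjyhsxn" → "zzyxxsnjhb" ✓)

zzurniigf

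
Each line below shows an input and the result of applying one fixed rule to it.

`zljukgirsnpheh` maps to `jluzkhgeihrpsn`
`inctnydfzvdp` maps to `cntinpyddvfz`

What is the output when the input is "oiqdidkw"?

qidoiwdk

Each output is the input with this applied: move the first 2 characters to the end (rotate left by 2), then take characters alternately from the front and the back (1st, last, 2nd, 2nd-last, ...).
For "oiqdidkw" the result is "qidoiwdk".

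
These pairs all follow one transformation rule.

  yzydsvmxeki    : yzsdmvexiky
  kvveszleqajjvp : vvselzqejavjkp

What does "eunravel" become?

The rule is to move the first character to the end, then swap each adjacent pair of characters (1↔2, 3↔4, ...).
On "eunravel": the first step gives "unravele", and the second then gives "nuarevel".
(Check on "yzydsvmxeki": → "zydsvmxekiy" → "yzsdmvexiky" ✓)

nuarevel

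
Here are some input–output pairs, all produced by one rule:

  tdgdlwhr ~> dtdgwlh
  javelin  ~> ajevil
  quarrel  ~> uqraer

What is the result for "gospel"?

The rule is to delete the last character, then swap each adjacent pair of characters (1↔2, 3↔4, ...).
Starting from "gospel": after the first operation, "gospe"; after the second, "ogpse".

ogpse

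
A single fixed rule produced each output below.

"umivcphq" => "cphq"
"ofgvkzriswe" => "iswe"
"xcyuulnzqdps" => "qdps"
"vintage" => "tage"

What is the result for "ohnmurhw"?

urhw

Rule — keep only the last 4 characters.
On "ohnmurhw" that produces "urhw".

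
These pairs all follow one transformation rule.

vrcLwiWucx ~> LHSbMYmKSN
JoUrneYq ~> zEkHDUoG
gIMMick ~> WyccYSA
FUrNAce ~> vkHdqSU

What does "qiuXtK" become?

The transformation: shift every letter 10 places backward in the alphabet (wrapping around), then flip the case of every letter.
On "qiuXtK": the first step gives "gykNjA", and the second then gives "GYKnJa".

GYKnJa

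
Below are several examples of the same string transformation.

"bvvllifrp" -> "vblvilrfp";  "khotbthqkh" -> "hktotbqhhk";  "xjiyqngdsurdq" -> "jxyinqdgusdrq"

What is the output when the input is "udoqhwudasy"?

duqowhdusay

In each case the input is transformed by: swap each adjacent pair of characters (1↔2, 3↔4, ...).
"udoqhwudasy" → "duqowhdusay".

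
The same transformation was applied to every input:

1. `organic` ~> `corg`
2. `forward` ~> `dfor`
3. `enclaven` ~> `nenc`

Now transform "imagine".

Rule — move the first 3 characters to the end (rotate left by 3), then keep only the last 4 characters.
"imagine" → "gineima" → "eima".

eima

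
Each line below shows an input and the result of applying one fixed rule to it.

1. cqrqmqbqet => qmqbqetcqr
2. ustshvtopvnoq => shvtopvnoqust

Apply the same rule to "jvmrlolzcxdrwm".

What's happening: move the first 3 characters to the end (rotate left by 3).
Doing the same to "jvmrlolzcxdrwm": "rlolzcxdrwmjvm".

rlolzcxdrwmjvm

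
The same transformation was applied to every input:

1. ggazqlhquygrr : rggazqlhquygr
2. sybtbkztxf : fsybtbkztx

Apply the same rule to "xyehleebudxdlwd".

dxyehleebudxdlw

The transformation: move the last character to the front.
"xyehleebudxdlwd" → "dxyehleebudxdlw".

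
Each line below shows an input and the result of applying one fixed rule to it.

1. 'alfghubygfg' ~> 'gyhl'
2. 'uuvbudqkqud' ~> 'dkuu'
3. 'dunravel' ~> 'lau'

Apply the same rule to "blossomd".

Looking at the pairs, the operation is to keep one character in every 3, starting at position 2 (positions 2nd, 5th, 8th, ...), then reverse the string.
"blossomd" → "dsl".

dsl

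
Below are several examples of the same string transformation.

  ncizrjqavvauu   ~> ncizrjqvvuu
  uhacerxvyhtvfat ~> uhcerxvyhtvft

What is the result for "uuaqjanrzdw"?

uuqjnrzdw

Looking at the pairs, the operation is to remove every "a".
So "uuaqjanrzdw" becomes "uuqjnrzdw".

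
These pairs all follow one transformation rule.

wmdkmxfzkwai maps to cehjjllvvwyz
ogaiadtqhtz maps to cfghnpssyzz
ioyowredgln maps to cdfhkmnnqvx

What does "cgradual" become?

bcfkqtzz

Rule — shift every letter 1 place backward in the alphabet (wrapping around), then sort the characters into alphabetical order.
On "cgradual": the first step gives "bfqzctzk", and the second then gives "bcfkqtzz".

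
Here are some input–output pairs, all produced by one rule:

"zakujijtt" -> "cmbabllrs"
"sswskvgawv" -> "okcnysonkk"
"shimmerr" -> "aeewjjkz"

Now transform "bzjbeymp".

btwqehtr

The rule is to shift every letter 8 places backward in the alphabet (wrapping around), then move the first 2 characters to the end (rotate left by 2).
Starting from "bzjbeymp": after the first operation, "trbtwqeh"; after the second, "btwqehtr".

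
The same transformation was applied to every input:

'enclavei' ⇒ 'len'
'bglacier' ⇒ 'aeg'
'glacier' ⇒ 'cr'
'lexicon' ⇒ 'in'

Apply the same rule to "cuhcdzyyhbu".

The pattern: move the first 2 characters to the end (rotate left by 2), then keep one character in every 3, starting at position 2 (positions 2nd, 5th, 8th, ...).
Applying both steps to "cuhcdzyyhbu": "hcdzyyhbucu", then "cybu".

cybu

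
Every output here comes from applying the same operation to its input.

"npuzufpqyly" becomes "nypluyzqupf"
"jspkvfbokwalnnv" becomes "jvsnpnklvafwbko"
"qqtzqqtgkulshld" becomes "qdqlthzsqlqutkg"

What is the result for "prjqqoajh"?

phrjjaqoq

The pattern: take characters alternately from the front and the back (1st, last, 2nd, 2nd-last, ...).
On "prjqqoajh" that produces "phrjjaqoq".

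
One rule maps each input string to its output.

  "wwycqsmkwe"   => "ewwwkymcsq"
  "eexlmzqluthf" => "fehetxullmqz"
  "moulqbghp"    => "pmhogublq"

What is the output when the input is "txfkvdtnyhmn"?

Each output is the input with this applied: reverse the string, then take characters alternately from the front and the back (1st, last, 2nd, 2nd-last, ...).
"txfkvdtnyhmn" → "nmhyntdvkfxt" → "ntmxhfyknvtd".
(Check on "wwycqsmkwe": → "ewkmsqcyww" → "ewwwkymcsq" ✓)

ntmxhfyknvtd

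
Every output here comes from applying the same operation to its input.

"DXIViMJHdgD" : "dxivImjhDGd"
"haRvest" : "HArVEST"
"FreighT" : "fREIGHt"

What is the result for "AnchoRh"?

In each case the input is transformed by: flip the case of every letter.
Applying that to "AnchoRh" gives "aNCHOrH".

aNCHOrH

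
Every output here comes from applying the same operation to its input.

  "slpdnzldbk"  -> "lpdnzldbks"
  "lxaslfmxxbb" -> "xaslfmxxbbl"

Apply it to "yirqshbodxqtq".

irqshbodxqtqy

The transformation: move the first character to the end.
"yirqshbodxqtq" → "irqshbodxqtqy".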